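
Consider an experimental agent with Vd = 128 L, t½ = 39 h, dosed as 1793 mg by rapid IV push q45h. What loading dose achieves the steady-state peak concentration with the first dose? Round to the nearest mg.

3257 mg

f = (1/2)^(45/39) ≈ 0.449425; accumulation ratio R = 1/(1−f) ≈ 1.81628.
Loading dose to hit Cmax,ss on first dose: D_load = D_maint·R ≈ 1793 × 1.81628 ≈ 3256.59 mg.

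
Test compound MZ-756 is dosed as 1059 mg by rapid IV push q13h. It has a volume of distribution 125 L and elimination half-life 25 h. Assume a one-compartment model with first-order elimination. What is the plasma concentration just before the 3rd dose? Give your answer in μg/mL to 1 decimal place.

10.0 μg/mL

f = (1/2)^(τ/t½) = (1/2)^(13/25) ≈ 0.6974.
C₀ = D/Vd = 1059/125 ≈ 8.472 μg/mL.
Before the 3rd dose, 2 doses have been given. Superposition: Cmin = C₀·(f + f²).
≈ 8.472 × (0.6974 + 0.4864) ≈ 8.472 × 1.1838 ≈ 10.029 μg/mL.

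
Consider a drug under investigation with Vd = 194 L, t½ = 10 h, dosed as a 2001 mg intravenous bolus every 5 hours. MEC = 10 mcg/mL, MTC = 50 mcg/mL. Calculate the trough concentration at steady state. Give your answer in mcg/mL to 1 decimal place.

Over one 5-h interval, 5/10 ≈ 0.5 half-lives elapse, leaving f ≈ 0.7071 of each dose.
Accumulation ratio R = 1/(1 − f) ≈ 1/0.2929 ≈ 3.4141.
Each bolus raises the concentration by D/Vd = 2001/194 ≈ 10.314 mcg/mL.
Cmax,ss = C₀/(1 − f) ≈ 10.314/0.2929 ≈ 35.213 mcg/mL.
Steady-state trough Cmin,ss = Cmax,ss·f ≈ 35.213 × 0.7071 ≈ 24.899 mcg/mL.
Trough 24.9 mcg/mL vs MEC 10 mcg/mL: adequate.

24.9 mcg/mL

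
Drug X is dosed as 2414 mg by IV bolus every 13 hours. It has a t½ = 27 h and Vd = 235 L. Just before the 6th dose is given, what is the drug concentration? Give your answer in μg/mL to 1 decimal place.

f = (1/2)^(τ/t½) = (1/2)^(13/27) ≈ 0.7162.
C₀ = D/Vd = 2414/235 ≈ 10.272 μg/mL.
Before the 6th dose, 5 doses have been given. Superposition: Cmin = C₀·(f + f² + … + f^5).
≈ 10.272 × (0.7162 + 0.5129 + 0.3674 + 0.2631 + 0.1884) ≈ 10.272 × 2.0480 ≈ 21.037 μg/mL.

21.0 μg/mL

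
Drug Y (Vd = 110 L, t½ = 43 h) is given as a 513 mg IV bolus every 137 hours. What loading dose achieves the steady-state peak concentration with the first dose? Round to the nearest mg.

576 mg

f = (1/2)^(137/43) ≈ 0.109876; accumulation ratio R = 1/(1−f) ≈ 1.12344.
Loading dose to hit Cmax,ss on first dose: D_load = D_maint·R ≈ 513 × 1.12344 ≈ 576.32 mg.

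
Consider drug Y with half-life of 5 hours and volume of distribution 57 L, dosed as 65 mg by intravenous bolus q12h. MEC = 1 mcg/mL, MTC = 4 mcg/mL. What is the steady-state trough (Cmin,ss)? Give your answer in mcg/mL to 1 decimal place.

0.3 mcg/mL

Over one 12-h interval, 12/5 ≈ 2.4 half-lives elapse, leaving f ≈ 0.1895 of each dose.
At steady state, accumulation factor R = 1/(1 − e^(−kτ)) ≈ 1.2338.
Single-dose peak C₀ = D/Vd = 65/57 ≈ 1.140 mcg/mL.
Steady-state peak Cmax,ss = C₀·R ≈ 1.140 × 1.2338 ≈ 1.407 mcg/mL.
One interval later, Cmin,ss = Cmax,ss·e^(−kτ) ≈ 1.407 × 0.1895 ≈ 0.267 mcg/mL.
Trough 0.3 mcg/mL vs MEC 1 mcg/mL: subtherapeutic.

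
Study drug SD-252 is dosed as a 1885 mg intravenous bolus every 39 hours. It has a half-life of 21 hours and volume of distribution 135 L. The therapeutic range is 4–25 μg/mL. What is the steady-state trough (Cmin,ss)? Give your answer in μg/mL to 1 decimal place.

5.3 μg/mL

Over one 39-h interval, 39/21 ≈ 1.8571 half-lives elapse, leaving f ≈ 0.2760 of each dose.
At steady state, accumulation factor R = 1/(1 − e^(−kτ)) ≈ 1.3812.
Each bolus raises the concentration by D/Vd = 1885/135 ≈ 13.963 μg/mL.
Cmax,ss = C₀/(1 − f) ≈ 13.963/0.7240 ≈ 19.286 μg/mL.
One interval later, Cmin,ss = Cmax,ss·e^(−kτ) ≈ 19.286 × 0.2760 ≈ 5.323 μg/mL.
Trough 5.3 μg/mL vs MEC 4 μg/mL: adequate.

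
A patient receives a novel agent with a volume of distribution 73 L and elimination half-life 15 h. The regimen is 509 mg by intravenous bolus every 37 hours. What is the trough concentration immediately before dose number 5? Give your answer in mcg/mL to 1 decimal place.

f = (1/2)^(τ/t½) = (1/2)^(37/15) ≈ 0.1809.
C₀ = D/Vd = 509/73 ≈ 6.973 mcg/mL.
Before the 5th dose, 4 doses have been given. Superposition: Cmin = C₀·(f + f² + … + f^4).
≈ 6.973 × (0.1809 + 0.0327 + 0.0059 + 0.0011) ≈ 6.973 × 0.2206 ≈ 1.538 mcg/mL.

1.5 mcg/mL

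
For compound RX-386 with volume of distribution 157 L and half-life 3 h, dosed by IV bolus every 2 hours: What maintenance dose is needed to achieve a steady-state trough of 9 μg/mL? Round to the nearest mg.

τ/t½ = 2/3 ≈ 0.66667, so f = (1/2)^(2/3) ≈ 0.629961.
Cmin,ss = (D/Vd)·f/(1−f), so D = Cmin,ss·Vd·(1−f)/f.
D = 9 × 157 × (1−f)/f ≈ 9 × 157 × 0.58740 ≈ 830.00 mg.

830 mg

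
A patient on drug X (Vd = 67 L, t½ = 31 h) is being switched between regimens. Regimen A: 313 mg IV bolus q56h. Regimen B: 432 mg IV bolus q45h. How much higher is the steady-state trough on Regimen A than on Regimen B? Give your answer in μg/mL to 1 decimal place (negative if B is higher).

-1.8 μg/mL

Regimen A: f = (1/2)^(56/31) ≈ 0.2859; Cmin,ss = (313/67)·f/(1−f) ≈ 1.870 μg/mL.
Regimen B: f = (1/2)^(45/31) ≈ 0.3656; Cmin,ss = (432/67)·f/(1−f) ≈ 3.716 μg/mL.
Difference ≈ 1.870 − 3.716 ≈ -1.846 μg/mL.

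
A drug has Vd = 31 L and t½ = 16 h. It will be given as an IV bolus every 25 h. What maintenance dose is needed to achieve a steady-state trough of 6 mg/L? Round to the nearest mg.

τ/t½ = 25/16 ≈ 1.5625, so f = (1/2)^(25/16) ≈ 0.338564.
Cmin,ss = (D/Vd)·f/(1−f), so D = Cmin,ss·Vd·(1−f)/f.
D = 6 × 31 × (1−f)/f ≈ 6 × 31 × 1.95365 ≈ 363.38 mg.

363 mg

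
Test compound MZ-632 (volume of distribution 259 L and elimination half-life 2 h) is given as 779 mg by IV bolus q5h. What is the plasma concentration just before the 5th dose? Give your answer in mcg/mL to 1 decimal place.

0.6 mcg/mL

f = (1/2)^(τ/t½) = (1/2)^(5/2) ≈ 0.1768.
C₀ = D/Vd = 779/259 ≈ 3.008 mcg/mL.
Before the 5th dose, 4 doses have been given. Superposition: Cmin = C₀·(f + f² + … + f^4).
≈ 3.008 × (0.1768 + 0.0313 + 0.0055 + 0.0010) ≈ 3.008 × 0.2146 ≈ 0.646 mcg/mL.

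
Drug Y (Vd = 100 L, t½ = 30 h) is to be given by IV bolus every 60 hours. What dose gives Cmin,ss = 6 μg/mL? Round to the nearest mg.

1800 mg

τ/t½ = 60/30 ≈ 2, so f = (1/2)^(60/30) ≈ 0.250000.
Cmin,ss = (D/Vd)·f/(1−f), so D = Cmin,ss·Vd·(1−f)/f.
D = 6 × 100 × (1−f)/f ≈ 6 × 100 × 3.00000 ≈ 1800.00 mg.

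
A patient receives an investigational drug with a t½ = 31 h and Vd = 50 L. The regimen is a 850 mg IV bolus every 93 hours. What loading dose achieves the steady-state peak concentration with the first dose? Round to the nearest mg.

f = (1/2)^(93/31) ≈ 0.125000; accumulation ratio R = 1/(1−f) ≈ 1.14286.
Loading dose to hit Cmax,ss on first dose: D_load = D_maint·R ≈ 850 × 1.14286 ≈ 971.43 mg.

971 mg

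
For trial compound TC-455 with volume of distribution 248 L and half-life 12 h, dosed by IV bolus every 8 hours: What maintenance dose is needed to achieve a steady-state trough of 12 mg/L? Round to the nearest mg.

τ/t½ = 8/12 ≈ 0.66667, so f = (1/2)^(8/12) ≈ 0.629961.
Cmin,ss = (D/Vd)·f/(1−f), so D = Cmin,ss·Vd·(1−f)/f.
D = 12 × 248 × (1−f)/f ≈ 12 × 248 × 0.58740 ≈ 1748.10 mg.

1748 mg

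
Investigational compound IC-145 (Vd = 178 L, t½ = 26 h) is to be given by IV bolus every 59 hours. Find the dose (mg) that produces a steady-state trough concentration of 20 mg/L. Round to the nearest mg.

13602 mg

τ/t½ = 59/26 ≈ 2.2692, so f = (1/2)^(59/26) ≈ 0.207440.
Cmin,ss = (D/Vd)·f/(1−f), so D = Cmin,ss·Vd·(1−f)/f.
D = 20 × 178 × (1−f)/f ≈ 20 × 178 × 3.82067 ≈ 13601.59 mg.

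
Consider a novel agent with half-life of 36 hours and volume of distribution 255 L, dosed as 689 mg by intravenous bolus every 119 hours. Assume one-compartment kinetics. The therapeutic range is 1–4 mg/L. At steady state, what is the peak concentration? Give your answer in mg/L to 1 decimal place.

Over one 119-h interval, 119/36 ≈ 3.3056 half-lives elapse, leaving f ≈ 0.1011 of each dose.
At steady state, accumulation factor R = 1/(1 − e^(−kτ)) ≈ 1.1125.
Single-dose peak C₀ = D/Vd = 689/255 ≈ 2.702 mg/L.
Steady-state peak Cmax,ss = C₀·R ≈ 2.702 × 1.1125 ≈ 3.006 mg/L.
Peak 3.0 mg/L vs MTC 4 mg/L: below toxic threshold.

3.0 mg/L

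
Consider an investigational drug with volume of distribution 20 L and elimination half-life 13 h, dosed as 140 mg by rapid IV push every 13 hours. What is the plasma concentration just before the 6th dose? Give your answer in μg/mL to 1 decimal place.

f = (1/2)^(τ/t½) = (1/2)^(13/13) ≈ 0.5000.
C₀ = D/Vd = 140/20 ≈ 7.000 μg/mL.
Before the 6th dose, 5 doses have been given. Superposition: Cmin = C₀·(f + f² + … + f^5).
≈ 7.000 × (0.5000 + 0.2500 + 0.1250 + 0.0625 + 0.0313) ≈ 7.000 × 0.9688 ≈ 6.782 μg/mL.

6.8 μg/mL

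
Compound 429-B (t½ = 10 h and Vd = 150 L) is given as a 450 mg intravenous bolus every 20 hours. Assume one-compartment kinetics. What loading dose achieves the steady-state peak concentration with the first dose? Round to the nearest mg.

f = (1/2)^(20/10) ≈ 0.250000; accumulation ratio R = 1/(1−f) ≈ 1.33333.
Loading dose to hit Cmax,ss on first dose: D_load = D_maint·R ≈ 450 × 1.33333 ≈ 600.00 mg.

600 mg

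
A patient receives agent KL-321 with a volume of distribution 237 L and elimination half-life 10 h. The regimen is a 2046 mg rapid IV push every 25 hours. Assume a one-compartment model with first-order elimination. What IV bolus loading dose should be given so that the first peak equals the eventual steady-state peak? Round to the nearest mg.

2485 mg

f = (1/2)^(25/10) ≈ 0.176777; accumulation ratio R = 1/(1−f) ≈ 1.21474.
Loading dose to hit Cmax,ss on first dose: D_load = D_maint·R ≈ 2046 × 1.21474 ≈ 2485.36 mg.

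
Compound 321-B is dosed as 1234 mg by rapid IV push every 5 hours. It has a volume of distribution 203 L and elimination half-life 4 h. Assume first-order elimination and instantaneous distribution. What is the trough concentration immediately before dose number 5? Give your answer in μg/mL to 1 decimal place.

4.3 μg/mL

f = (1/2)^(τ/t½) = (1/2)^(5/4) ≈ 0.4204.
C₀ = D/Vd = 1234/203 ≈ 6.079 μg/mL.
Before the 5th dose, 4 doses have been given. Superposition: Cmin = C₀·(f + f² + … + f^4).
≈ 6.079 × (0.4204 + 0.1767 + 0.0743 + 0.0312) ≈ 6.079 × 0.7026 ≈ 4.271 μg/mL.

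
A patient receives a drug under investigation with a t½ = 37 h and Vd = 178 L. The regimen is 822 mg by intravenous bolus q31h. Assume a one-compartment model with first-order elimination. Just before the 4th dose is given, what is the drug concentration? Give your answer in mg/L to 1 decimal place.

4.8 mg/L

f = (1/2)^(τ/t½) = (1/2)^(31/37) ≈ 0.5595.
C₀ = D/Vd = 822/178 ≈ 4.618 mg/L.
Before the 4th dose, 3 doses have been given. Superposition: Cmin = C₀·(f + f² + … + f^3).
≈ 4.618 × (0.5595 + 0.3130 + 0.1751) ≈ 4.618 × 1.0476 ≈ 4.838 mg/L.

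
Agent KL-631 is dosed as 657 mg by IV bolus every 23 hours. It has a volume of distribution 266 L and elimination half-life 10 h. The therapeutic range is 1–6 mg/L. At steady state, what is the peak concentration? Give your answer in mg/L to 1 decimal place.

k = ln2/t½ = ln2/10 ≈ 0.069315 h⁻¹; fraction remaining f = e^(−kτ) = e^(−0.069315×23) ≈ 0.2031.
Accumulation ratio R = 1/(1 − f) ≈ 1/0.7969 ≈ 1.2549.
Single-dose peak C₀ = D/Vd = 657/266 ≈ 2.470 mg/L.
Cmax,ss = C₀/(1 − f) ≈ 2.470/0.7969 ≈ 3.100 mg/L.
Peak 3.1 mg/L vs MTC 6 mg/L: below toxic threshold.

3.1 mg/L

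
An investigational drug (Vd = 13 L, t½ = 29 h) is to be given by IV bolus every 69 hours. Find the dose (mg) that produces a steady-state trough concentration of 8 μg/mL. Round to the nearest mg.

437 mg

τ/t½ = 69/29 ≈ 2.3793, so f = (1/2)^(69/29) ≈ 0.192201.
Cmin,ss = (D/Vd)·f/(1−f), so D = Cmin,ss·Vd·(1−f)/f.
D = 8 × 13 × (1−f)/f ≈ 8 × 13 × 4.20289 ≈ 437.10 mg.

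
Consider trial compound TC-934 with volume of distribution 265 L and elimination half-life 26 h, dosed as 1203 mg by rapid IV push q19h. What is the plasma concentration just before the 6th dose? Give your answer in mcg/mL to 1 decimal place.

f = (1/2)^(τ/t½) = (1/2)^(19/26) ≈ 0.6026.
C₀ = D/Vd = 1203/265 ≈ 4.540 mcg/mL.
Before the 6th dose, 5 doses have been given. Superposition: Cmin = C₀·(f + f² + … + f^5).
≈ 4.540 × (0.6026 + 0.3631 + 0.2188 + 0.1319 + 0.0795) ≈ 4.540 × 1.3959 ≈ 6.337 mcg/mL.

6.3 mcg/mL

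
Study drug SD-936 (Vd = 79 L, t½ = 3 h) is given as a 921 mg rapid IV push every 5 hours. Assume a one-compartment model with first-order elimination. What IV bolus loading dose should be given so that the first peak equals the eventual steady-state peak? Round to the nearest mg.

f = (1/2)^(5/3) ≈ 0.314980; accumulation ratio R = 1/(1−f) ≈ 1.45981.
Loading dose to hit Cmax,ss on first dose: D_load = D_maint·R ≈ 921 × 1.45981 ≈ 1344.49 mg.

1344 mg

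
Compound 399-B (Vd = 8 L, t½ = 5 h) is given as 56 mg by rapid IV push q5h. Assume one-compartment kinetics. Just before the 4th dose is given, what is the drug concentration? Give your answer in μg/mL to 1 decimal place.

f = (1/2)^(τ/t½) = (1/2)^(5/5) ≈ 0.5000.
C₀ = D/Vd = 56/8 ≈ 7.000 μg/mL.
Before the 4th dose, 3 doses have been given. Superposition: Cmin = C₀·(f + f² + … + f^3).
≈ 7.000 × (0.5000 + 0.2500 + 0.1250) ≈ 7.000 × 0.8750 ≈ 6.125 μg/mL.

6.1 μg/mL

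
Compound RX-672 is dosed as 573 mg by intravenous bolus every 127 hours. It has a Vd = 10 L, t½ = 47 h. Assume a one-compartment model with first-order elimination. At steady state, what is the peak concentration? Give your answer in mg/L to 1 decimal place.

Over one 127-h interval, 127/47 ≈ 2.7021 half-lives elapse, leaving f ≈ 0.1537 of each dose.
Accumulation ratio R = 1/(1 − f) ≈ 1/0.8463 ≈ 1.1816.
Each bolus raises the concentration by D/Vd = 573/10 ≈ 57.300 mg/L.
Steady-state peak Cmax,ss = C₀·R ≈ 57.300 × 1.1816 ≈ 67.706 mg/L.

67.7 mg/L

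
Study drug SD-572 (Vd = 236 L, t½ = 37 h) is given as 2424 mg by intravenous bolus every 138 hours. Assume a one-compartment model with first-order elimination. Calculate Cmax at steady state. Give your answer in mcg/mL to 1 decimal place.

11.1 mcg/mL

Over one 138-h interval, 138/37 ≈ 3.7297 half-lives elapse, leaving f ≈ 0.0754 of each dose.
Accumulation ratio R = 1/(1 − f) ≈ 1/0.9246 ≈ 1.0815.
Single-dose peak C₀ = D/Vd = 2424/236 ≈ 10.271 mcg/mL.
Cmax,ss = C₀/(1 − f) ≈ 10.271/0.9246 ≈ 11.109 mcg/mL.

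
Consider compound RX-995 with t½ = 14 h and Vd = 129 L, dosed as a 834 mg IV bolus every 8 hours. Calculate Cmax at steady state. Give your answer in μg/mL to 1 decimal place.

19.8 μg/mL

τ/t½ = 8/14 ≈ 0.57143, so fraction remaining f = (1/2)^(8/14) ≈ 0.6730.
Accumulation ratio R = 1/(1 − f) ≈ 1/0.3270 ≈ 3.0581.
Single-dose peak C₀ = D/Vd = 834/129 ≈ 6.465 μg/mL.
Steady-state peak Cmax,ss = C₀·R ≈ 6.465 × 3.0581 ≈ 19.771 μg/mL.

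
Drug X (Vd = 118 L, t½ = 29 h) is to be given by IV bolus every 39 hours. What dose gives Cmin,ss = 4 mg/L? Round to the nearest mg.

727 mg

τ/t½ = 39/29 ≈ 1.3448, so f = (1/2)^(39/29) ≈ 0.393701.
Cmin,ss = (D/Vd)·f/(1−f), so D = Cmin,ss·Vd·(1−f)/f.
D = 4 × 118 × (1−f)/f ≈ 4 × 118 × 1.54000 ≈ 726.88 mg.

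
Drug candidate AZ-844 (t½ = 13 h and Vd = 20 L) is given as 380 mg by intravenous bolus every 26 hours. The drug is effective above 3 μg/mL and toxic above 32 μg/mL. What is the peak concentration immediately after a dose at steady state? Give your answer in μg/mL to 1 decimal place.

τ = 26 h = 2 half-lives, so f = (1/2)^2 = 0.25.
Accumulation ratio R = 1/(1 − f) = 1/0.75 = 4/3.
Single-dose peak C₀ = D/Vd = 380/20 = 19 μg/mL.
Steady-state peak Cmax,ss = C₀·R = 19 × 4/3 ≈ 25.333 μg/mL.
Peak 25.3 μg/mL vs MTC 32 μg/mL: below toxic threshold.

25.3 μg/mL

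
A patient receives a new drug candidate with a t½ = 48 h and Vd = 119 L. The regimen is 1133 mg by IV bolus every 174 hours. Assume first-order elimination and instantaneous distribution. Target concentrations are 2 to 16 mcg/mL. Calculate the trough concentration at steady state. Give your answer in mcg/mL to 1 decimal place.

0.8 mcg/mL

τ/t½ = 174/48 ≈ 3.625, so fraction remaining f = (1/2)^(174/48) ≈ 0.0811.
At steady state, accumulation factor R = 1/(1 − e^(−kτ)) ≈ 1.0883.
Single-dose peak C₀ = D/Vd = 1133/119 ≈ 9.521 mcg/mL.
Steady-state peak Cmax,ss = C₀·R ≈ 9.521 × 1.0883 ≈ 10.362 mcg/mL.
One interval later, Cmin,ss = Cmax,ss·e^(−kτ) ≈ 10.362 × 0.0811 ≈ 0.840 mcg/mL.
Trough 0.8 mcg/mL vs MEC 2 mcg/mL: subtherapeutic.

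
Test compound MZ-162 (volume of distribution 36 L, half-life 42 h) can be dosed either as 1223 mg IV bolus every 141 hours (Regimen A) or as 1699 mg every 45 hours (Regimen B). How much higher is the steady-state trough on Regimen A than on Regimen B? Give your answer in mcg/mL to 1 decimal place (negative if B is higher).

-39.2 mcg/mL

Regimen A: f = (1/2)^(141/42) ≈ 0.0976; Cmin,ss = (1223/36)·f/(1−f) ≈ 3.674 mcg/mL.
Regimen B: f = (1/2)^(45/42) ≈ 0.4758; Cmin,ss = (1699/36)·f/(1−f) ≈ 42.837 mcg/mL.
Difference ≈ 3.674 − 42.837 ≈ -39.163 mcg/mL.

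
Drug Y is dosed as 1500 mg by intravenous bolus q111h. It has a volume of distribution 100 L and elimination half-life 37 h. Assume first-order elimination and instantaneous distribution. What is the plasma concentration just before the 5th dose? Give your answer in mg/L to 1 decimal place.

2.1 mg/L

f = (1/2)^(τ/t½) = (1/2)^(111/37) ≈ 0.1250.
C₀ = D/Vd = 1500/100 ≈ 15.000 mg/L.
Before the 5th dose, 4 doses have been given. Superposition: Cmin = C₀·(f + f² + … + f^4).
≈ 15.000 × (0.1250 + 0.0156 + 0.0020 + 0.0002) ≈ 15.000 × 0.1428 ≈ 2.142 mg/L.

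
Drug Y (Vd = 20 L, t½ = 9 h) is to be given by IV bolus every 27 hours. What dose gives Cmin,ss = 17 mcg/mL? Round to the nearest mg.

τ/t½ = 27/9 ≈ 3, so f = (1/2)^(27/9) ≈ 0.125000.
Cmin,ss = (D/Vd)·f/(1−f), so D = Cmin,ss·Vd·(1−f)/f.
D = 17 × 20 × (1−f)/f ≈ 17 × 20 × 7.00000 ≈ 2380.00 mg.

2380 mg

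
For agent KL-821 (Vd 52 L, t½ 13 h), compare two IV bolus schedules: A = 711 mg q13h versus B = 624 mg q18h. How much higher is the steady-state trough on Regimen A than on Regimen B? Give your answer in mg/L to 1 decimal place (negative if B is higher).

Regimen A: f = (1/2)^(13/13) ≈ 0.5000; Cmin,ss = (711/52)·f/(1−f) ≈ 13.673 mg/L.
Regimen B: f = (1/2)^(18/13) ≈ 0.3830; Cmin,ss = (624/52)·f/(1−f) ≈ 7.449 mg/L.
Difference ≈ 13.673 − 7.449 ≈ 6.224 mg/L.

6.2 mg/L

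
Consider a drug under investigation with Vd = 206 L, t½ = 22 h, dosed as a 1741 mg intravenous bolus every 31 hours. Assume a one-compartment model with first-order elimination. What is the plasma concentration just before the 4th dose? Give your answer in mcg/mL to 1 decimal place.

f = (1/2)^(τ/t½) = (1/2)^(31/22) ≈ 0.3765.
C₀ = D/Vd = 1741/206 ≈ 8.451 mcg/mL.
Before the 4th dose, 3 doses have been given. Superposition: Cmin = C₀·(f + f² + … + f^3).
≈ 8.451 × (0.3765 + 0.1418 + 0.0534) ≈ 8.451 × 0.5717 ≈ 4.831 mcg/mL.

4.8 mcg/mL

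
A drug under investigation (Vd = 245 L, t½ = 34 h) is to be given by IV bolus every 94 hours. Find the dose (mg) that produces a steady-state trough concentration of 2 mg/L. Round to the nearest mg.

τ/t½ = 94/34 ≈ 2.7647, so f = (1/2)^(94/34) ≈ 0.147143.
Cmin,ss = (D/Vd)·f/(1−f), so D = Cmin,ss·Vd·(1−f)/f.
D = 2 × 245 × (1−f)/f ≈ 2 × 245 × 5.79611 ≈ 2840.09 mg.

2840 mg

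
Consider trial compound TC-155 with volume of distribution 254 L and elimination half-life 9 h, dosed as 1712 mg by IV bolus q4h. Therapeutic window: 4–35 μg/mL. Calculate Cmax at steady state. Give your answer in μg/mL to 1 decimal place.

Over one 4-h interval, 4/9 ≈ 0.44444 half-lives elapse, leaving f ≈ 0.7349 of each dose.
At steady state, accumulation factor R = 1/(1 − e^(−kτ)) ≈ 3.7722.
Each bolus raises the concentration by D/Vd = 1712/254 ≈ 6.740 μg/mL.
Cmax,ss = C₀/(1 − f) ≈ 6.740/0.2651 ≈ 25.424 μg/mL.
Peak 25.4 μg/mL vs MTC 35 μg/mL: below toxic threshold.

25.4 μg/mL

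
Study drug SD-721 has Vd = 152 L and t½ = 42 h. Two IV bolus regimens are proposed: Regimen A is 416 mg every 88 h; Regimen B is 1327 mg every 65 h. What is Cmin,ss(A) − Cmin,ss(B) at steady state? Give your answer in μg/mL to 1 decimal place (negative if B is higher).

Regimen A: f = (1/2)^(88/42) ≈ 0.2340; Cmin,ss = (416/152)·f/(1−f) ≈ 0.836 μg/mL.
Regimen B: f = (1/2)^(65/42) ≈ 0.3421; Cmin,ss = (1327/152)·f/(1−f) ≈ 4.540 μg/mL.
Difference ≈ 0.836 − 4.540 ≈ -3.704 μg/mL.

-3.7 μg/mL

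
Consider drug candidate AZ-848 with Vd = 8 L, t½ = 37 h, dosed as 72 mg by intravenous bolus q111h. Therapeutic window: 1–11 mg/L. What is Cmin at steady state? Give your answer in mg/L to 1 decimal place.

1.3 mg/L

The dosing interval is 3 half-lives, so f = 2^(−3) = 0.125.
Accumulation ratio R = 1/(1 − f) = 1/0.875 = 8/7.
Single-dose peak C₀ = D/Vd = 72/8 = 9 mg/L.
Steady-state peak Cmax,ss = C₀·R = 9 × 8/7 ≈ 10.286 mg/L.
Steady-state trough Cmin,ss = Cmax,ss·f ≈ 10.286 × 0.125 ≈ 1.286 mg/L.
Trough 1.3 mg/L vs MEC 1 mg/L: adequate.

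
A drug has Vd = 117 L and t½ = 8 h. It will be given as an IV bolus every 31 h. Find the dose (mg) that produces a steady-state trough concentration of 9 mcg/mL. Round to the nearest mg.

14397 mg

τ/t½ = 31/8 ≈ 3.875, so f = (1/2)^(31/8) ≈ 0.068157.
Cmin,ss = (D/Vd)·f/(1−f), so D = Cmin,ss·Vd·(1−f)/f.
D = 9 × 117 × (1−f)/f ≈ 9 × 117 × 13.67201 ≈ 14396.63 mg.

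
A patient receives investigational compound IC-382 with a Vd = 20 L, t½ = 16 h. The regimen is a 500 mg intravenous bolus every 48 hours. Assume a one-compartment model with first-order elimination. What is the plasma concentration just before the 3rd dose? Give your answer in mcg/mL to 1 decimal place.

f = (1/2)^(τ/t½) = (1/2)^(48/16) ≈ 0.1250.
C₀ = D/Vd = 500/20 ≈ 25.000 mcg/mL.
Before the 3rd dose, 2 doses have been given. Superposition: Cmin = C₀·(f + f²).
≈ 25.000 × (0.1250 + 0.0156) ≈ 25.000 × 0.1406 ≈ 3.515 mcg/mL.

3.5 mcg/mL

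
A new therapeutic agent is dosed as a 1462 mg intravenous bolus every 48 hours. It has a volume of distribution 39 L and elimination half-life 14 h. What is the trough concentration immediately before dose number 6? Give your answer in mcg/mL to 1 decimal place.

3.8 mcg/mL

f = (1/2)^(τ/t½) = (1/2)^(48/14) ≈ 0.0929.
C₀ = D/Vd = 1462/39 ≈ 37.487 mcg/mL.
Before the 6th dose, 5 doses have been given. Superposition: Cmin = C₀·(f + f² + … + f^5).
≈ 37.487 × (0.0929 + 0.0086 + 0.0008 + 0.0001 + 0.0000) ≈ 37.487 × 0.1024 ≈ 3.839 mcg/mL.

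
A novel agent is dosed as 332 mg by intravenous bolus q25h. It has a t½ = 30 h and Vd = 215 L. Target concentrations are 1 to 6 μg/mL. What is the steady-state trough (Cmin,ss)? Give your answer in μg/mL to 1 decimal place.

k = ln2/t½ = ln2/30 ≈ 0.023105 h⁻¹; fraction remaining f = e^(−kτ) = e^(−0.023105×25) ≈ 0.5612.
Accumulation ratio R = 1/(1 − f) ≈ 1/0.4388 ≈ 2.2789.
Single-dose peak C₀ = D/Vd = 332/215 ≈ 1.544 μg/mL.
Steady-state peak Cmax,ss = C₀·R ≈ 1.544 × 2.2789 ≈ 3.519 μg/mL.
Steady-state trough Cmin,ss = Cmax,ss·f ≈ 3.519 × 0.5612 ≈ 1.975 μg/mL.
Trough 2.0 μg/mL vs MEC 1 μg/mL: adequate.

2.0 μg/mL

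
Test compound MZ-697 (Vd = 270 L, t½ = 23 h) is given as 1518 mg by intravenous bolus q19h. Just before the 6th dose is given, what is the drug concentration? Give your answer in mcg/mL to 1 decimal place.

f = (1/2)^(τ/t½) = (1/2)^(19/23) ≈ 0.5641.
C₀ = D/Vd = 1518/270 ≈ 5.622 mcg/mL.
Before the 6th dose, 5 doses have been given. Superposition: Cmin = C₀·(f + f² + … + f^5).
≈ 5.622 × (0.5641 + 0.3182 + 0.1795 + 0.1013 + 0.0571) ≈ 5.622 × 1.2202 ≈ 6.860 mcg/mL.

6.9 mcg/mL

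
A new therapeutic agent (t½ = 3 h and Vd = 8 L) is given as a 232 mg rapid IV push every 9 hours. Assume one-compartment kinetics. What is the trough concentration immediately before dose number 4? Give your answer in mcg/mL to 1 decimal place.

4.1 mcg/mL

f = (1/2)^(τ/t½) = (1/2)^(9/3) ≈ 0.1250.
C₀ = D/Vd = 232/8 ≈ 29.000 mcg/mL.
Before the 4th dose, 3 doses have been given. Superposition: Cmin = C₀·(f + f² + … + f^3).
≈ 29.000 × (0.1250 + 0.0156 + 0.0020) ≈ 29.000 × 0.1426 ≈ 4.135 mcg/mL.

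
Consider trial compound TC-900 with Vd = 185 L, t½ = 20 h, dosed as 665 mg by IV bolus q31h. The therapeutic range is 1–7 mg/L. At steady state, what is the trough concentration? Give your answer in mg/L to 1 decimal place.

1.9 mg/L

Over one 31-h interval, 31/20 ≈ 1.55 half-lives elapse, leaving f ≈ 0.3415 of each dose.
Single-dose peak C₀ = D/Vd = 665/185 ≈ 3.595 mg/L.
Steady-state trough Cmin,ss = C₀·f/(1−f) ≈ 3.595 × 0.3415/0.6585 ≈ 1.864 mg/L.
Trough 1.9 mg/L vs MEC 1 mg/L: adequate.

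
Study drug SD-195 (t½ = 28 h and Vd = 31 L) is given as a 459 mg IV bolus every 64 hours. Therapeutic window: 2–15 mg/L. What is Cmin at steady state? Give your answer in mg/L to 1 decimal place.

τ/t½ = 64/28 ≈ 2.2857, so fraction remaining f = (1/2)^(64/28) ≈ 0.2051.
Each bolus raises the concentration by D/Vd = 459/31 ≈ 14.806 mg/L.
Steady-state trough Cmin,ss = C₀·f/(1−f) ≈ 14.806 × 0.2051/0.7949 ≈ 3.820 mg/L.
Trough 3.8 mg/L vs MEC 2 mg/L: adequate.

3.8 mg/L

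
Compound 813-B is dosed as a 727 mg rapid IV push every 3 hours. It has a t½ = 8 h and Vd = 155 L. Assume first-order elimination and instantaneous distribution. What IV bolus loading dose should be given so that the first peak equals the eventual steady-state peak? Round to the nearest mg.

f = (1/2)^(3/8) ≈ 0.771105; accumulation ratio R = 1/(1−f) ≈ 4.36882.
Loading dose to hit Cmax,ss on first dose: D_load = D_maint·R ≈ 727 × 4.36882 ≈ 3176.13 mg.

3176 mg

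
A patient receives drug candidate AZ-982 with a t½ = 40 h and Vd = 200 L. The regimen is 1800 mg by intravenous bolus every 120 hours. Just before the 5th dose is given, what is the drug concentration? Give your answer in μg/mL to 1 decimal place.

1.3 μg/mL

f = (1/2)^(τ/t½) = (1/2)^(120/40) ≈ 0.1250.
C₀ = D/Vd = 1800/200 ≈ 9.000 μg/mL.
Before the 5th dose, 4 doses have been given. Superposition: Cmin = C₀·(f + f² + … + f^4).
≈ 9.000 × (0.1250 + 0.0156 + 0.0020 + 0.0002) ≈ 9.000 × 0.1428 ≈ 1.285 μg/mL.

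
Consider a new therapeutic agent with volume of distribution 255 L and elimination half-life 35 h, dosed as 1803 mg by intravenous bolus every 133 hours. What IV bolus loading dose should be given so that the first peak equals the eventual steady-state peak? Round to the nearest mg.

f = (1/2)^(133/35) ≈ 0.071794; accumulation ratio R = 1/(1−f) ≈ 1.07735.
Loading dose to hit Cmax,ss on first dose: D_load = D_maint·R ≈ 1803 × 1.07735 ≈ 1942.46 mg.

1942 mg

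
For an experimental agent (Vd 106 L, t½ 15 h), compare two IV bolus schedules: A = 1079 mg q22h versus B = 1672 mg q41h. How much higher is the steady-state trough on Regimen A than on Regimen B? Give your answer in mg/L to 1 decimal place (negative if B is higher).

Regimen A: f = (1/2)^(22/15) ≈ 0.3618; Cmin,ss = (1079/106)·f/(1−f) ≈ 5.771 mg/L.
Regimen B: f = (1/2)^(41/15) ≈ 0.1504; Cmin,ss = (1672/106)·f/(1−f) ≈ 2.792 mg/L.
Difference ≈ 5.771 − 2.792 ≈ 2.979 mg/L.

3.0 mg/L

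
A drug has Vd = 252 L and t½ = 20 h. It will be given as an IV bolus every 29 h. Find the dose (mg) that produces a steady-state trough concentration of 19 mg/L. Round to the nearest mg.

τ/t½ = 29/20 ≈ 1.45, so f = (1/2)^(29/20) ≈ 0.366021.
Cmin,ss = (D/Vd)·f/(1−f), so D = Cmin,ss·Vd·(1−f)/f.
D = 19 × 252 × (1−f)/f ≈ 19 × 252 × 1.73208 ≈ 8293.20 mg.

8293 mg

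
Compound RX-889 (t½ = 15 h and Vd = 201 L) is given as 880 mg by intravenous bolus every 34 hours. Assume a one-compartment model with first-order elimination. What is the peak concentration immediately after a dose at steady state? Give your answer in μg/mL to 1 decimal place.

Over one 34-h interval, 34/15 ≈ 2.2667 half-lives elapse, leaving f ≈ 0.2078 of each dose.
Accumulation ratio R = 1/(1 − f) ≈ 1/0.7922 ≈ 1.2623.
Single-dose peak C₀ = D/Vd = 880/201 ≈ 4.378 μg/mL.
Steady-state peak Cmax,ss = C₀·R ≈ 4.378 × 1.2623 ≈ 5.526 μg/mL.

5.5 μg/mL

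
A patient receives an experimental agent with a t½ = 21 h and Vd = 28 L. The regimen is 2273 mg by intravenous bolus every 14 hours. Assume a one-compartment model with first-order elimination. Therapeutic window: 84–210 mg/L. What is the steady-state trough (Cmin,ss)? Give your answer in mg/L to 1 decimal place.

k = ln2/t½ = ln2/21 ≈ 0.033007 h⁻¹; fraction remaining f = e^(−kτ) = e^(−0.033007×14) ≈ 0.6300.
At steady state, accumulation factor R = 1/(1 − e^(−kτ)) ≈ 2.7027.
Single-dose peak C₀ = D/Vd = 2273/28 ≈ 81.179 mg/L.
Cmax,ss = C₀/(1 − f) ≈ 81.179/0.3700 ≈ 219.403 mg/L.
Steady-state trough Cmin,ss = Cmax,ss·f ≈ 219.403 × 0.6300 ≈ 138.224 mg/L.
Trough 138.2 mg/L vs MEC 84 mg/L: adequate.

138.2 mg/L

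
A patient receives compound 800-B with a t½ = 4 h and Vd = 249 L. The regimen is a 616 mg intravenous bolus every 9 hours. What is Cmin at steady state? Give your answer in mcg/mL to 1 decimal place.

k = ln2/t½ = ln2/4 ≈ 0.173287 h⁻¹; fraction remaining f = e^(−kτ) = e^(−0.173287×9) ≈ 0.2102.
Single-dose peak C₀ = D/Vd = 616/249 ≈ 2.474 mcg/mL.
Steady-state trough Cmin,ss = C₀·f/(1−f) ≈ 2.474 × 0.2102/0.7898 ≈ 0.658 mcg/mL.

0.7 mcg/mL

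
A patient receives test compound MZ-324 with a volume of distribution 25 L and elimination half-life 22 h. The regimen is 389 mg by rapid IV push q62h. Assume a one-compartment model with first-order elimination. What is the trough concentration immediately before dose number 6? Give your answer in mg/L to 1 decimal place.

f = (1/2)^(τ/t½) = (1/2)^(62/22) ≈ 0.1418.
C₀ = D/Vd = 389/25 ≈ 15.560 mg/L.
Before the 6th dose, 5 doses have been given. Superposition: Cmin = C₀·(f + f² + … + f^5).
≈ 15.560 × (0.1418 + 0.0201 + 0.0029 + 0.0004 + 0.0001) ≈ 15.560 × 0.1653 ≈ 2.572 mg/L.

2.6 mg/L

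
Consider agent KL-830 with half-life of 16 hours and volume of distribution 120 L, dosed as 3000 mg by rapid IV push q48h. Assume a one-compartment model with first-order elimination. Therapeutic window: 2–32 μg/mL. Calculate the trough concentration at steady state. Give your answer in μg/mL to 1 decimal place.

3.6 μg/mL

The dosing interval is 3 half-lives, so f = 2^(−3) = 0.125.
At steady state, R = 1/(1 − 0.125) = 8/7.
Single-dose peak C₀ = D/Vd = 3000/120 = 25 μg/mL.
Steady-state peak Cmax,ss = C₀·R = 25 × 8/7 ≈ 28.571 μg/mL.
Steady-state trough Cmin,ss = Cmax,ss·f ≈ 28.571 × 0.125 ≈ 3.571 μg/mL.
Trough 3.6 μg/mL vs MEC 2 μg/mL: adequate.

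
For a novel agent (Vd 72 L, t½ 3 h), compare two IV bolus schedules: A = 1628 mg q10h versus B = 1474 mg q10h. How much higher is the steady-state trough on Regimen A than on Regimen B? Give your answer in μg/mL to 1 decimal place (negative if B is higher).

Regimen A: f = (1/2)^(10/3) ≈ 0.0992; Cmin,ss = (1628/72)·f/(1−f) ≈ 2.490 μg/mL.
Regimen B: f = (1/2)^(10/3) ≈ 0.0992; Cmin,ss = (1474/72)·f/(1−f) ≈ 2.254 μg/mL.
Difference ≈ 2.490 − 2.254 ≈ 0.236 μg/mL.

0.2 μg/mL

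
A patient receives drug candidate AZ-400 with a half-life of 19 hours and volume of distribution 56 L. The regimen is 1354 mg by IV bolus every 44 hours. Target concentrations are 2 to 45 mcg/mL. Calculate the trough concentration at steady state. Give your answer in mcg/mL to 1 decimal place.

Over one 44-h interval, 44/19 ≈ 2.3158 half-lives elapse, leaving f ≈ 0.2009 of each dose.
At steady state, accumulation factor R = 1/(1 − e^(−kτ)) ≈ 1.2514.
Single-dose peak C₀ = D/Vd = 1354/56 ≈ 24.179 mcg/mL.
Cmax,ss = C₀/(1 − f) ≈ 24.179/0.7991 ≈ 30.258 mcg/mL.
Steady-state trough Cmin,ss = Cmax,ss·f ≈ 30.258 × 0.2009 ≈ 6.079 mcg/mL.
Trough 6.1 mcg/mL vs MEC 2 mcg/mL: adequate.

6.1 mcg/mL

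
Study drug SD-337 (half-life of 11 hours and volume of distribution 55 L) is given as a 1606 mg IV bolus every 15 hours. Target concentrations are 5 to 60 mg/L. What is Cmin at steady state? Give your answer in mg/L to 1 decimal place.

τ/t½ = 15/11 ≈ 1.3636, so fraction remaining f = (1/2)^(15/11) ≈ 0.3886.
Single-dose peak C₀ = D/Vd = 1606/55 ≈ 29.200 mg/L.
Steady-state trough Cmin,ss = C₀·f/(1−f) ≈ 29.200 × 0.3886/0.6114 ≈ 18.559 mg/L.
Trough 18.6 mg/L vs MEC 5 mg/L: adequate.

18.6 mg/L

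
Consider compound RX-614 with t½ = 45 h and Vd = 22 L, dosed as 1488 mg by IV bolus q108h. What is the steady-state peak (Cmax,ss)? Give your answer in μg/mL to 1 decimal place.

Over one 108-h interval, 108/45 ≈ 2.4 half-lives elapse, leaving f ≈ 0.1895 of each dose.
Accumulation ratio R = 1/(1 − f) ≈ 1/0.8105 ≈ 1.2338.
Each bolus raises the concentration by D/Vd = 1488/22 ≈ 67.636 μg/mL.
Steady-state peak Cmax,ss = C₀·R ≈ 67.636 × 1.2338 ≈ 83.449 μg/mL.

83.4 μg/mL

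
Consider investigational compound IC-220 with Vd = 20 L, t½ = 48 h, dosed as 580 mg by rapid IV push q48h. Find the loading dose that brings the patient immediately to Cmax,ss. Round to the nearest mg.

1160 mg

f = (1/2)^(48/48) ≈ 0.500000; accumulation ratio R = 1/(1−f) ≈ 2.00000.
Loading dose to hit Cmax,ss on first dose: D_load = D_maint·R ≈ 580 × 2.00000 ≈ 1160.00 mg.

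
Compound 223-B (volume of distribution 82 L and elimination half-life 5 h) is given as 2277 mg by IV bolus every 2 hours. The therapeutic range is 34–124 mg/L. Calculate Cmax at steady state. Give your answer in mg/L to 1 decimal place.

Over one 2-h interval, 2/5 ≈ 0.4 half-lives elapse, leaving f ≈ 0.7579 of each dose.
At steady state, accumulation factor R = 1/(1 − e^(−kτ)) ≈ 4.1305.
Each bolus raises the concentration by D/Vd = 2277/82 ≈ 27.768 mg/L.
Steady-state peak Cmax,ss = C₀·R ≈ 27.768 × 4.1305 ≈ 114.696 mg/L.
Peak 114.7 mg/L vs MTC 124 mg/L: below toxic threshold.

114.7 mg/L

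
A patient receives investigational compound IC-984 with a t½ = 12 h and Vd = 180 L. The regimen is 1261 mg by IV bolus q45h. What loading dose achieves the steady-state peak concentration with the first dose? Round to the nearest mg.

f = (1/2)^(45/12) ≈ 0.074325; accumulation ratio R = 1/(1−f) ≈ 1.08029.
Loading dose to hit Cmax,ss on first dose: D_load = D_maint·R ≈ 1261 × 1.08029 ≈ 1362.25 mg.

1362 mg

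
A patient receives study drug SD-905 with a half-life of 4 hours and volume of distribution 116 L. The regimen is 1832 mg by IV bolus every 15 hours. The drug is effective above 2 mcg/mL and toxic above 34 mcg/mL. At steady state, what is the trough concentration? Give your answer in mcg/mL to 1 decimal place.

1.3 mcg/mL

τ/t½ = 15/4 ≈ 3.75, so fraction remaining f = (1/2)^(15/4) ≈ 0.0743.
Single-dose peak C₀ = D/Vd = 1832/116 ≈ 15.793 mcg/mL.
Steady-state trough Cmin,ss = C₀·f/(1−f) ≈ 15.793 × 0.0743/0.9257 ≈ 1.268 mcg/mL.
Trough 1.3 mcg/mL vs MEC 2 mcg/mL: subtherapeutic.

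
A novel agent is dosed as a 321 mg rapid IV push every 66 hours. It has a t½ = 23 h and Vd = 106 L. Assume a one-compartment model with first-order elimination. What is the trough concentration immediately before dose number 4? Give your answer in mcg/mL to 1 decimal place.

0.5 mcg/mL

f = (1/2)^(τ/t½) = (1/2)^(66/23) ≈ 0.1368.
C₀ = D/Vd = 321/106 ≈ 3.028 mcg/mL.
Before the 4th dose, 3 doses have been given. Superposition: Cmin = C₀·(f + f² + … + f^3).
≈ 3.028 × (0.1368 + 0.0187 + 0.0026) ≈ 3.028 × 0.1581 ≈ 0.479 mcg/mL.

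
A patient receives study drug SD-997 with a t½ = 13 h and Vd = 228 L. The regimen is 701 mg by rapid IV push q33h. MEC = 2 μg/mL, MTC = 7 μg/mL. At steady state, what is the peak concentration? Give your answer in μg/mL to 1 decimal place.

k = ln2/t½ = ln2/13 ≈ 0.053319 h⁻¹; fraction remaining f = e^(−kτ) = e^(−0.053319×33) ≈ 0.1721.
At steady state, accumulation factor R = 1/(1 − e^(−kτ)) ≈ 1.2079.
Each bolus raises the concentration by D/Vd = 701/228 ≈ 3.075 μg/mL.
Steady-state peak Cmax,ss = C₀·R ≈ 3.075 × 1.2079 ≈ 3.714 μg/mL.
Peak 3.7 μg/mL vs MTC 7 μg/mL: below toxic threshold.

3.7 μg/mL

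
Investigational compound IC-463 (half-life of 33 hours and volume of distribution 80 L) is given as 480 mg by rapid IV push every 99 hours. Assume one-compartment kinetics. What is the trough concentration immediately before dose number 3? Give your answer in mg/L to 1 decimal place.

0.8 mg/L

f = (1/2)^(τ/t½) = (1/2)^(99/33) ≈ 0.1250.
C₀ = D/Vd = 480/80 ≈ 6.000 mg/L.
Before the 3rd dose, 2 doses have been given. Superposition: Cmin = C₀·(f + f²).
≈ 6.000 × (0.1250 + 0.0156) ≈ 6.000 × 0.1406 ≈ 0.844 mg/L.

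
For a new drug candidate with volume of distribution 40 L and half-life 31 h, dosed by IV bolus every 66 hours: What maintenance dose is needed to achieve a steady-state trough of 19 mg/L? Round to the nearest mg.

τ/t½ = 66/31 ≈ 2.129, so f = (1/2)^(66/31) ≈ 0.228611.
Cmin,ss = (D/Vd)·f/(1−f), so D = Cmin,ss·Vd·(1−f)/f.
D = 19 × 40 × (1−f)/f ≈ 19 × 40 × 3.37424 ≈ 2564.42 mg.

2564 mg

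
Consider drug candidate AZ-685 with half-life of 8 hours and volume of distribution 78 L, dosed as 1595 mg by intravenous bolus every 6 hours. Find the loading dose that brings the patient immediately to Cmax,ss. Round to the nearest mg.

3934 mg

f = (1/2)^(6/8) ≈ 0.594604; accumulation ratio R = 1/(1−f) ≈ 2.46672.
Loading dose to hit Cmax,ss on first dose: D_load = D_maint·R ≈ 1595 × 2.46672 ≈ 3934.42 mg.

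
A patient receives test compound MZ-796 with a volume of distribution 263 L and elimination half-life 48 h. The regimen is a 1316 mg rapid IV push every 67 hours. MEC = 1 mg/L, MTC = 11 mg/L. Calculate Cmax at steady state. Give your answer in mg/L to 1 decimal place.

τ/t½ = 67/48 ≈ 1.3958, so fraction remaining f = (1/2)^(67/48) ≈ 0.3800.
Accumulation ratio R = 1/(1 − f) ≈ 1/0.6200 ≈ 1.6129.
Single-dose peak C₀ = D/Vd = 1316/263 ≈ 5.004 mg/L.
Steady-state peak Cmax,ss = C₀·R ≈ 5.004 × 1.6129 ≈ 8.071 mg/L.
Peak 8.1 mg/L vs MTC 11 mg/L: below toxic threshold.

8.1 mg/L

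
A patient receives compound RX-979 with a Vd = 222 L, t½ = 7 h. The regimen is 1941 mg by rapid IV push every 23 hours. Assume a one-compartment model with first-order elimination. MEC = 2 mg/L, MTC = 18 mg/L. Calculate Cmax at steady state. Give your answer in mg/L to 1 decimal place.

τ/t½ = 23/7 ≈ 3.2857, so fraction remaining f = (1/2)^(23/7) ≈ 0.1025.
Accumulation ratio R = 1/(1 − f) ≈ 1/0.8975 ≈ 1.1142.
Each bolus raises the concentration by D/Vd = 1941/222 ≈ 8.743 mg/L.
Cmax,ss = C₀/(1 − f) ≈ 8.743/0.8975 ≈ 9.742 mg/L.
Peak 9.7 mg/L vs MTC 18 mg/L: below toxic threshold.

9.7 mg/L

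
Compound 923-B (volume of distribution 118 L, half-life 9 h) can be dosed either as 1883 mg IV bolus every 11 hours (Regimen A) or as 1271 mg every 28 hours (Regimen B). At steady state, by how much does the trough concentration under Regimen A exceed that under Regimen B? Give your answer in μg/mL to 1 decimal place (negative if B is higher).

Regimen A: f = (1/2)^(11/9) ≈ 0.4286; Cmin,ss = (1883/118)·f/(1−f) ≈ 11.970 μg/mL.
Regimen B: f = (1/2)^(28/9) ≈ 0.1157; Cmin,ss = (1271/118)·f/(1−f) ≈ 1.409 μg/mL.
Difference ≈ 11.970 − 1.409 ≈ 10.561 μg/mL.

10.6 μg/mL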